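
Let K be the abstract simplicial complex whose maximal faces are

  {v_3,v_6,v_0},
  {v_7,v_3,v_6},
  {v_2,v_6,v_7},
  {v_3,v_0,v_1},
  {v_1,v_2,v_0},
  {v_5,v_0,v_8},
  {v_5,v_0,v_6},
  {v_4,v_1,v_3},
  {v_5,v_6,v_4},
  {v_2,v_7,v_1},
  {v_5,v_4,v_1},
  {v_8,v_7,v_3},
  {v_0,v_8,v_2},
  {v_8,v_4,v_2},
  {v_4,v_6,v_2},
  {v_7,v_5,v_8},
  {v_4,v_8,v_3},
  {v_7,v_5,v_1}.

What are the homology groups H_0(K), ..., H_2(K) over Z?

H_0 ≅ Z,  H_1 ≅ Z^2,  H_2 ≅ Z.

Fix the vertex order v_0 < v_1 < v_2 < v_3 < v_4 < v_5 < v_6 < v_7 < v_8 and write every simplex with vertices in increasing order. Then dim K = 2 and the simplices of K are:

  0-simplices (9): [v_0], [v_1], [v_2], [v_3], [v_4], [v_5], [v_6], [v_7], [v_8]
  1-simplices (27): (27 of them)
  2-simplices (18): (18 of them)

so the chain groups are C_0 ≅ Z^9, C_1 ≅ Z^27, C_2 ≅ Z^18.

Boundary ∂_1: C_1 → C_0 maps an edge to its endpoints' difference, ∂[p,q] = q − p. For instance
  ∂[v_7,v_8] = [v_8] − [v_7].
The resulting 9×27 matrix has rank 8, and its Smith normal form has invariant factors (1,1,1,1,1,1,1,1).

Boundary ∂_2: C_2 → C_1 sends each 2-simplex [p,q,r] to [q,r] − [p,r] + [p,q]. For instance
  ∂[v_2,v_4,v_6] = [v_4,v_6] − [v_2,v_6] + [v_2,v_4],
  ∂[v_2,v_6,v_7] = [v_6,v_7] − [v_2,v_7] + [v_2,v_6].
This gives a 27×18 integer matrix of rank 17; reducing to Smith normal form yields diagonal entries (1,1,1,1,1,1,1,1,1,1,1,1,1,1,1,1,1).

From H_k ≅ ker(∂_k) / im(∂_{k+1}) we obtain:

  H_0: rank C_0 − rank ∂_1 = 9 − 8 = 1, and the invariant factors of ∂_1 are all 1, so H_0 = Z.
  H_1: rank ker ∂_1 − rank ∂_2 = (27 − 8) − 17 = 2, and the invariant factors of ∂_2 are all 1, so H_1 = Z^2.
  H_2: rank ker ∂_2 − rank ∂_3 = (18 − 17) − 0 = 1, and there is no ∂_3, so H_2 = Z.

As a check, the Euler characteristic is 9 − 27 + 18 = 0, which agrees with 1 − 2 + 1 = 0.
(K is a triangulation of the torus T^2.)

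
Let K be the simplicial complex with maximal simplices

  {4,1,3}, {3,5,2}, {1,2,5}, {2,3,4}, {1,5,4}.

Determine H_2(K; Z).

H_2 = 0.

Order the vertices as 1 < 2 < 3 < 4 < 5. Listing each simplex with vertices in this order, K has dimension 2 with simplices:

  0-simplices (5): [1], [2], [3], [4], [5]
  1-simplices (10): [1,2], [1,3], [1,4], [1,5], [2,3], [2,4], [2,5], [3,4], [3,5], [4,5]
  2-simplices (5): [1,2,5], [1,3,4], [1,4,5], [2,3,4], [2,3,5]

so the chain groups are C_0 ≅ Z^5, C_1 ≅ Z^10, C_2 ≅ Z^5.

∂_1: C_1 → C_0 maps an edge to its endpoints' difference, ∂[p,q] = q − p.
The resulting 5×10 matrix has rank 4, and its Smith normal form has invariant factors (1,1,1,1).

∂_2: C_2 → C_1 sends each 2-simplex [p,q,r] to [q,r] − [p,r] + [p,q]. For instance
  ∂[1,3,4] = [3,4] − [1,4] + [1,3],
  ∂[2,3,4] = [3,4] − [2,4] + [2,3].
The 10×5 boundary matrix has rank 5 and Smith normal form diag(1,1,1,1,1).

From H_k ≅ ker(∂_k) / im(∂_{k+1}) we obtain:

  H_2: rank ker ∂_2 − rank ∂_3 = (5 − 5) − 0 = 0, and there is no ∂_3, so H_2 ≅ 0.

(K is a triangulation of the Möbius band.)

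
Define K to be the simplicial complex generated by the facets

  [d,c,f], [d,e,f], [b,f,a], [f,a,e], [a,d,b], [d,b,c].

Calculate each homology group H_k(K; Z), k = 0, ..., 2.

H_0 ≅ Z,  H_1 ≅ Z,  H_2 = 0.

Order the vertices as a < b < c < d < e < f. Listing each simplex with vertices in this order, K has dimension 2 with simplices:

  0-simplices (6): a, b, c, d, e, f
  1-simplices (12): ab, ad, ae, af, bc, bd, bf, cd, cf, de, df, ef
  2-simplices (6): abd, abf, aef, bcd, cdf, def

Hence C_0 ≅ Z^6, C_1 ≅ Z^12, C_2 ≅ Z^6.

The boundary map ∂_1: C_1 → C_0 maps an edge to its endpoints' difference, ∂[p,q] = q − p. For instance
  ∂ad = d − a.
The resulting 6×12 matrix has rank 5, and its Smith normal form has invariant factors (1,1,1,1,1).

Boundary ∂_2: C_2 → C_1 acts by ∂[p,q,r] = [q,r] − [p,r] + [p,q]. For instance
  ∂def = ef − df + de,
  ∂aef = ef − af + ae.
The resulting 12×6 matrix has rank 6, and its Smith normal form has invariant factors (1,1,1,1,1,1).

Now H_k = ker ∂_k / im ∂_{k+1}, so:

  H_0: rank C_0 − rank ∂_1 = 6 − 5 = 1, and the invariant factors of ∂_1 are all 1, so H_0 = Z.
  H_1: rank ker ∂_1 − rank ∂_2 = (12 − 5) − 6 = 1, and the invariant factors of ∂_2 are all 1, so H_1 = Z.
  H_2: rank ker ∂_2 − rank ∂_3 = (6 − 6) − 0 = 0, and there is no ∂_3, so H_2 = 0.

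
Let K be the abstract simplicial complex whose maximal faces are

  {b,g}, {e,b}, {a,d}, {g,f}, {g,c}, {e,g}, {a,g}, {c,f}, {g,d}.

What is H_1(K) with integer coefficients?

H_1 = Z^3.

K has 7 vertices, 9 edges.
rank ∂_1 = 6, rank ∂_2 = 0 ⇒ b_1 = 9 − 6 − 0 = 3. So H_1 ≅ Z^3.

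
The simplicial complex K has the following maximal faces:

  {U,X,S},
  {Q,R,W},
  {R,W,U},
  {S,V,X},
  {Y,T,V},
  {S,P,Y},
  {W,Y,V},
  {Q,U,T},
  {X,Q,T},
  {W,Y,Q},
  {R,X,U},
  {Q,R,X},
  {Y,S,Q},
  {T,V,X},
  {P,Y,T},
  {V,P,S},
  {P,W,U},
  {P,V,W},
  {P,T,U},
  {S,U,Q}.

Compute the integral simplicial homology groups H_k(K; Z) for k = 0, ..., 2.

K has 10 vertices, 30 edges, 20 triangles.
rank ∂_0 = 0, rank ∂_1 = 9 ⇒ b_0 = 10 − 0 − 9 = 1; all invariant factors of ∂_1 are 1 so no torsion. So H_0 ≅ Z.
rank ∂_1 = 9, rank ∂_2 = 20 ⇒ b_1 = 30 − 9 − 20 = 1; ∂_2 has invariant factor(s) [2] giving torsion. So H_1 ≅ Z ⊕ Z/2.
rank ∂_2 = 20, rank ∂_3 = 0 ⇒ b_2 = 20 − 20 − 0 = 0. So H_2 ≅ 0.

H_0 = Z,  H_1 = Z ⊕ Z/2,  H_2 = 0.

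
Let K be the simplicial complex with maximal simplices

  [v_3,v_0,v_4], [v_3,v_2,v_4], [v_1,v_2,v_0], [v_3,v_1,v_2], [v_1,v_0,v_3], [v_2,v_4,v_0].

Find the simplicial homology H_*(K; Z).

K has 5 vertices, 9 edges, 6 triangles.
rank ∂_0 = 0, rank ∂_1 = 4 ⇒ b_0 = 5 − 0 − 4 = 1; all invariant factors of ∂_1 are 1 so no torsion. So H_0 ≅ Z.
rank ∂_1 = 4, rank ∂_2 = 5 ⇒ b_1 = 9 − 4 − 5 = 0; all invariant factors of ∂_2 are 1 so no torsion. So H_1 ≅ 0.
rank ∂_2 = 5, rank ∂_3 = 0 ⇒ b_2 = 6 − 5 − 0 = 1. So H_2 ≅ Z.

H_0 ≅ Z,  H_1 = 0,  H_2 ≅ Z.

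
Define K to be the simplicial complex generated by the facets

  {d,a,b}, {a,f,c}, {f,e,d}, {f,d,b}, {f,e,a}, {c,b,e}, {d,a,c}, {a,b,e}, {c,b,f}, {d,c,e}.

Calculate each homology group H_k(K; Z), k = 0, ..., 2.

H_0 ≅ Z,  H_1 ≅ Z_2,  H_2 = 0.

Take the total order a < b < c < d < e < f on the vertex set. Then K (dimension 2) consists of the simplices:

  0-simplices (6): a, b, c, d, e, f
  1-simplices (15): ab, ac, ad, ae, af, bc, bd, be, bf, cd, ce, cf, de, df, ef
  2-simplices (10): abd, abe, acd, acf, aef, bce, bcf, bdf, cde, def

so the chain groups are C_0 ≅ Z^6, C_1 ≅ Z^15, C_2 ≅ Z^10.

∂_1: C_1 → C_0 is given by ∂[p,q] = [q] − [p]. For instance
  ∂cd = d − c.
The 6×15 boundary matrix has rank 5 and Smith normal form diag(1,1,1,1,1).

The boundary map ∂_2: C_2 → C_1 maps a triangle to the signed sum of its edges. For instance
  ∂aef = ef − af + ae,
  ∂bce = ce − be + bc.
This gives a 15×10 integer matrix of rank 10; reducing to Smith normal form yields diagonal entries (1,1,1,1,1,1,1,1,1,2).

Reading off H_k = ker ∂_k / im ∂_{k+1}:

  H_0: rank C_0 − rank ∂_1 = 6 − 5 = 1, and the invariant factors of ∂_1 are all 1, so H_0 = Z.
  H_1: rank ker ∂_1 − rank ∂_2 = (15 − 5) − 10 = 0, and ∂_2 has invariant factor 2 > 1, so H_1 = Z_2.
  H_2: rank ker ∂_2 − rank ∂_3 = (10 − 10) − 0 = 0, and there is no ∂_3, so H_2 = 0.

As a check, the Euler characteristic is 6 − 15 + 10 = 1, which agrees with 1 − 0 + 0 = 1.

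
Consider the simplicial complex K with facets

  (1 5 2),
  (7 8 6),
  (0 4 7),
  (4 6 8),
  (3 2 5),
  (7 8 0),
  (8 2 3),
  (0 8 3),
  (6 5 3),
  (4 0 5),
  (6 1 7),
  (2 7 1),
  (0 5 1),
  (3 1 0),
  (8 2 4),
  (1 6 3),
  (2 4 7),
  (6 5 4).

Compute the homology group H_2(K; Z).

Take the total order 0 < 1 < 2 < 3 < 4 < 5 < 6 < 7 < 8 on the vertex set. Then K (dimension 2) consists of the simplices:

  0-simplices (9): [0], [1], [2], [3], [4], [5], [6], [7], [8]
  1-simplices (27): (27 of them)
  2-simplices (18): [0,1,3], [0,1,5], [0,3,8], [0,4,5], [0,4,7], [0,7,8], [1,2,5], [1,2,7], [1,3,6], [1,6,7], [2,3,5], [2,3,8], [2,4,7], [2,4,8], [3,5,6], [4,5,6], [4,6,8], [6,7,8]

giving chain groups C_0 ≅ Z^9, C_1 ≅ Z^27, C_2 ≅ Z^18.

∂_1: C_1 → C_0 is given by ∂[p,q] = [q] − [p]. For instance
  ∂[4,8] = [8] − [4].
The 9×27 boundary matrix has rank 8 and Smith normal form diag(1,1,1,1,1,1,1,1).

∂_2: C_2 → C_1 sends each 2-simplex [p,q,r] to [q,r] − [p,r] + [p,q]. For instance
  ∂[4,5,6] = [5,6] − [4,6] + [4,5],
  ∂[0,7,8] = [7,8] − [0,8] + [0,7].
This gives a 27×18 integer matrix of rank 18; reducing to Smith normal form yields diagonal entries (1,1,1,1,1,1,1,1,1,1,1,1,1,1,1,1,1,2).

Now H_k = ker ∂_k / im ∂_{k+1}, so:

  H_2: rank ker ∂_2 − rank ∂_3 = (18 − 18) − 0 = 0, and there is no ∂_3, so H_2 = 0.

H_2 ≅ 0.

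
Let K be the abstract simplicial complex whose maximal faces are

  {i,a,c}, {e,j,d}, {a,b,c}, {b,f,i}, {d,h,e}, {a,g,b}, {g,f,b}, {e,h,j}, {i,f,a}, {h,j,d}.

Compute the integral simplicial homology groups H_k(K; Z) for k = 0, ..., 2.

Take the total order a < b < c < d < e < f < g < h < i < j on the vertex set. Then K (dimension 2) consists of the simplices:

  0-simplices (10): a, b, c, d, e, f, g, h, i, j
  1-simplices (18): ab, ac, af, ag, ai, bc, bf, bg, bi, ci, de, dh, dj, eh, ej, fg, fi, hj
  2-simplices (10): abc, abg, aci, afi, bfg, bfi, deh, dej, dhj, ehj

giving chain groups C_0 ≅ Z^10, C_1 ≅ Z^18, C_2 ≅ Z^10.

The boundary map ∂_1: C_1 → C_0 maps an edge to its endpoints' difference, ∂[p,q] = q − p. For instance
  ∂ej = j − e.
As a 10×18 matrix over Z this has rank 8, with invariant factors (1,1,1,1,1,1,1,1).

Boundary ∂_2: C_2 → C_1 sends each 2-simplex [p,q,r] to [q,r] − [p,r] + [p,q]. For instance
  ∂ehj = hj − ej + eh,
  ∂afi = fi − ai + af.
This gives a 18×10 integer matrix of rank 9; reducing to Smith normal form yields diagonal entries (1,1,1,1,1,1,1,1,1).

From H_k ≅ ker(∂_k) / im(∂_{k+1}) we obtain:

  H_0: rank C_0 − rank ∂_1 = 10 − 8 = 2, and the invariant factors of ∂_1 are all 1, so H_0 ≅ Z^2.
  H_1: rank ker ∂_1 − rank ∂_2 = (18 − 8) − 9 = 1, and the invariant factors of ∂_2 are all 1, so H_1 ≅ Z.
  H_2: rank ker ∂_2 − rank ∂_3 = (10 − 9) − 0 = 1, and there is no ∂_3, so H_2 ≅ Z.

(K is a triangulation of the disjoint union of the cylinder S^1 x I and the 2-sphere S^2.)

H_0 ≅ Z^2,  H_1 ≅ Z,  H_2 ≅ Z.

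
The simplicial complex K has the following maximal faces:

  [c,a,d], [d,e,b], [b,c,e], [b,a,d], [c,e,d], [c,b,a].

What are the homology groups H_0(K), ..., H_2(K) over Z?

H_0 = Z,  H_1 = 0,  H_2 = Z.

K has 5 vertices, 9 edges, 6 triangles.
rank ∂_0 = 0, rank ∂_1 = 4 ⇒ b_0 = 5 − 0 − 4 = 1; all invariant factors of ∂_1 are 1 so no torsion. So H_0 ≅ Z.
rank ∂_1 = 4, rank ∂_2 = 5 ⇒ b_1 = 9 − 4 − 5 = 0; all invariant factors of ∂_2 are 1 so no torsion. So H_1 ≅ 0.
rank ∂_2 = 5, rank ∂_3 = 0 ⇒ b_2 = 6 − 5 − 0 = 1. So H_2 ≅ Z.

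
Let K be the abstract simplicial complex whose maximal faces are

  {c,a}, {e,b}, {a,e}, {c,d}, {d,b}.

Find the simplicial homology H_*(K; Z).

H_0 = Z,  H_1 = Z.

We work with the vertex ordering a < b < c < d < e. The simplices of K, each written with vertices in increasing order, are:

  0-simplices (5): a, b, c, d, e
  1-simplices (5): ac, ae, bd, be, cd

giving chain groups C_0 ≅ Z^5, C_1 ≅ Z^5.

Boundary ∂_1: C_1 → C_0 sends each edge [p,q] (with p < q) to q − p. For instance
  ∂cd = d − c.
This gives a 5×5 integer matrix of rank 4; reducing to Smith normal form yields diagonal entries (1,1,1,1).

From H_k ≅ ker(∂_k) / im(∂_{k+1}) we obtain:

  H_0: rank C_0 − rank ∂_1 = 5 − 4 = 1, and the invariant factors of ∂_1 are all 1, so H_0 = Z.
  H_1: rank ker ∂_1 − rank ∂_2 = (5 − 4) − 0 = 1, and there is no ∂_2, so H_1 = Z.

As a check, the Euler characteristic is 5 − 5 = 0, which agrees with 1 − 1 = 0.
(K is a triangulation of the circle S^1.)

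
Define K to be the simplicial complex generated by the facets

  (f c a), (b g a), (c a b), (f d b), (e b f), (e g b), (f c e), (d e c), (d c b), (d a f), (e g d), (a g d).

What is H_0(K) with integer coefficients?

H_0 ≅ Z.

We work with the vertex ordering a < b < c < d < e < f < g. The simplices of K, each written with vertices in increasing order, are:

  0-simplices (7): a, b, c, d, e, f, g
  1-simplices (18): ab, ac, ad, af, ag, bc, bd, be, bf, bg, cd, ce, cf, de, df, dg, ef, eg
  2-simplices (12): abc, abg, acf, adf, adg, bcd, bdf, bef, beg, cde, cef, deg

Hence C_0 ≅ Z^7, C_1 ≅ Z^18, C_2 ≅ Z^12.

∂_1: C_1 → C_0 is given by ∂[p,q] = [q] − [p].
The resulting 7×18 matrix has rank 6, and its Smith normal form has invariant factors (1,1,1,1,1,1).

The boundary map ∂_2: C_2 → C_1 sends each 2-simplex [p,q,r] to [q,r] − [p,r] + [p,q]. For instance
  ∂abg = bg − ag + ab,
  ∂abc = bc − ac + ab.
The resulting 18×12 matrix has rank 12, and its Smith normal form has invariant factors (1,1,1,1,1,1,1,1,1,1,1,2).

Computing H_k = (kernel of ∂_k) / (image of ∂_{k+1}):

  H_0: rank C_0 − rank ∂_1 = 7 − 6 = 1, and the invariant factors of ∂_1 are all 1, so H_0 ≅ Z.

(K is a triangulation of the real projective plane RP^2.)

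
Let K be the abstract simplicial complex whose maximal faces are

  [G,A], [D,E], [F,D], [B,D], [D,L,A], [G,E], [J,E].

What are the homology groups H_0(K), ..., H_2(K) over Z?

Take the total order A < B < D < E < F < G < J < L on the vertex set. Then K (dimension 2) consists of the simplices:

  0-simplices (8): A, B, D, E, F, G, J, L
  1-simplices (9): AD, AG, AL, BD, DE, DF, DL, EG, EJ
  2-simplices (1): ADL

Hence C_0 ≅ Z^8, C_1 ≅ Z^9, C_2 ≅ Z^1.

Boundary ∂_1: C_1 → C_0 maps an edge to its endpoints' difference, ∂[p,q] = q − p. For instance
  ∂AD = D − A.
The 8×9 boundary matrix has rank 7 and Smith normal form diag(1,1,1,1,1,1,1).

The boundary map ∂_2: C_2 → C_1 maps a triangle to the signed sum of its edges. For instance
  ∂ADL = DL − AL + AD.
The resulting 9×1 matrix has rank 1, and its Smith normal form has invariant factors (1).

Now H_k = ker ∂_k / im ∂_{k+1}, so:

  H_0: rank C_0 − rank ∂_1 = 8 − 7 = 1, and the invariant factors of ∂_1 are all 1, so H_0 ≅ Z.
  H_1: rank ker ∂_1 − rank ∂_2 = (9 − 7) − 1 = 1, and the invariant factors of ∂_2 are all 1, so H_1 ≅ Z.
  H_2: rank ker ∂_2 − rank ∂_3 = (1 − 1) − 0 = 0, and there is no ∂_3, so H_2 ≅ 0.

H_0 ≅ Z,  H_1 ≅ Z,  H_2 = 0.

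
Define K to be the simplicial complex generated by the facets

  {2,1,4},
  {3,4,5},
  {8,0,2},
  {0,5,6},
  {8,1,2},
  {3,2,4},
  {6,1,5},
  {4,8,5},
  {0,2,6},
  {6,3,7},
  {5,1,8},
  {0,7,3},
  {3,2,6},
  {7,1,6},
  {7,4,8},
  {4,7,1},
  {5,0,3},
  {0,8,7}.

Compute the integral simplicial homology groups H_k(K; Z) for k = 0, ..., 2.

K has 9 vertices, 27 edges, 18 triangles.
rank ∂_0 = 0, rank ∂_1 = 8 ⇒ b_0 = 9 − 0 − 8 = 1; all invariant factors of ∂_1 are 1 so no torsion. So H_0 ≅ Z.
rank ∂_1 = 8, rank ∂_2 = 18 ⇒ b_1 = 27 − 8 − 18 = 1; ∂_2 has invariant factor(s) [2] giving torsion. So H_1 ≅ Z ⊕ Z_2.
rank ∂_2 = 18, rank ∂_3 = 0 ⇒ b_2 = 18 − 18 − 0 = 0. So H_2 ≅ 0.

H_0 ≅ Z,  H_1 ≅ Z ⊕ Z_2,  H_2 = 0.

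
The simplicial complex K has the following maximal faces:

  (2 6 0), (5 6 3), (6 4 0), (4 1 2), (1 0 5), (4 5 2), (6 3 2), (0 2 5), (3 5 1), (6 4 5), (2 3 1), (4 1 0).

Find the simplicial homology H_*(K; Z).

We work with the vertex ordering 0 < 1 < 2 < 3 < 4 < 5 < 6. The simplices of K, each written with vertices in increasing order, are:

  0-simplices (7): [0], [1], [2], [3], [4], [5], [6]
  1-simplices (18): [0,1], [0,2], [0,4], [0,5], [0,6], [1,2], [1,3], [1,4], [1,5], [2,3], [2,4], [2,5], [2,6], [3,5], [3,6], [4,5], [4,6], [5,6]
  2-simplices (12): [0,1,4], [0,1,5], [0,2,5], [0,2,6], [0,4,6], [1,2,3], [1,2,4], [1,3,5], [2,3,6], [2,4,5], [3,5,6], [4,5,6]

giving chain groups C_0 ≅ Z^7, C_1 ≅ Z^18, C_2 ≅ Z^12.

The boundary map ∂_1: C_1 → C_0 sends each edge [p,q] (with p < q) to q − p. For instance
  ∂[1,5] = [5] − [1].
The resulting 7×18 matrix has rank 6, and its Smith normal form has invariant factors (1,1,1,1,1,1).

Boundary ∂_2: C_2 → C_1 sends each 2-simplex [p,q,r] to [q,r] − [p,r] + [p,q]. For instance
  ∂[0,1,4] = [1,4] − [0,4] + [0,1],
  ∂[0,1,5] = [1,5] − [0,5] + [0,1].
This gives a 18×12 integer matrix of rank 12; reducing to Smith normal form yields diagonal entries (1,1,1,1,1,1,1,1,1,1,1,2).

Now H_k = ker ∂_k / im ∂_{k+1}, so:

  H_0: rank C_0 − rank ∂_1 = 7 − 6 = 1, and the invariant factors of ∂_1 are all 1, so H_0 = Z.
  H_1: rank ker ∂_1 − rank ∂_2 = (18 − 6) − 12 = 0, and ∂_2 has invariant factor 2 > 1, so H_1 = Z/2Z.
  H_2: rank ker ∂_2 − rank ∂_3 = (12 − 12) − 0 = 0, and there is no ∂_3, so H_2 = 0.

(K is a triangulation of the real projective plane RP^2.)

H_0 = Z,  H_1 = Z/2Z,  H_2 = 0.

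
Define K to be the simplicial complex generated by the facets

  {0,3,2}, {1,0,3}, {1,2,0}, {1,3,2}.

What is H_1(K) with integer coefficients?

H_1 ≅ 0.

Fix the vertex order 0 < 1 < 2 < 3 and write every simplex with vertices in increasing order. Then dim K = 2 and the simplices of K are:

  0-simplices (4): [0], [1], [2], [3]
  1-simplices (6): [0,1], [0,2], [0,3], [1,2], [1,3], [2,3]
  2-simplices (4): [0,1,2], [0,1,3], [0,2,3], [1,2,3]

giving chain groups C_0 ≅ Z^4, C_1 ≅ Z^6, C_2 ≅ Z^4.

∂_1: C_1 → C_0 maps an edge to its endpoints' difference, ∂[p,q] = q − p. For instance
  ∂[2,3] = [3] − [2].
This gives a 4×6 integer matrix of rank 3; reducing to Smith normal form yields diagonal entries (1,1,1).

Boundary ∂_2: C_2 → C_1 acts by ∂[p,q,r] = [q,r] − [p,r] + [p,q]. For instance
  ∂[0,2,3] = [2,3] − [0,3] + [0,2],
  ∂[0,1,3] = [1,3] − [0,3] + [0,1].
As a 6×4 matrix over Z this has rank 3, with invariant factors (1,1,1).

Computing H_k = (kernel of ∂_k) / (image of ∂_{k+1}):

  H_1: rank ker ∂_1 − rank ∂_2 = (6 − 3) − 3 = 0, and the invariant factors of ∂_2 are all 1, so H_1 = 0.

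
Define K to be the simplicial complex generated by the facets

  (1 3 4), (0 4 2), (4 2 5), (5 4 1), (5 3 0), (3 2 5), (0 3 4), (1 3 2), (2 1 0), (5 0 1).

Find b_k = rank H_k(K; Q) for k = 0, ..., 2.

We work with the vertex ordering 0 < 1 < 2 < 3 < 4 < 5. The simplices of K, each written with vertices in increasing order, are:

  0-simplices (6): [0], [1], [2], [3], [4], [5]
  1-simplices (15): [0,1], [0,2], [0,3], [0,4], [0,5], [1,2], [1,3], [1,4], [1,5], [2,3], [2,4], [2,5], [3,4], [3,5], [4,5]
  2-simplices (10): [0,1,2], [0,1,5], [0,2,4], [0,3,4], [0,3,5], [1,2,3], [1,3,4], [1,4,5], [2,3,5], [2,4,5]

giving chain groups C_0 ≅ Z^6, C_1 ≅ Z^15, C_2 ≅ Z^10.

Boundary ∂_1: C_1 → C_0 maps an edge to its endpoints' difference, ∂[p,q] = q − p.
The 6×15 boundary matrix has rank 5 and Smith normal form diag(1,1,1,1,1).

The boundary map ∂_2: C_2 → C_1 sends each 2-simplex [p,q,r] to [q,r] − [p,r] + [p,q]. For instance
  ∂[0,2,4] = [2,4] − [0,4] + [0,2],
  ∂[1,3,4] = [3,4] − [1,4] + [1,3].
This gives a 15×10 integer matrix of rank 10; reducing to Smith normal form yields diagonal entries (1,1,1,1,1,1,1,1,1,2).

Reading off H_k = ker ∂_k / im ∂_{k+1}:

  H_0: rank C_0 − rank ∂_1 = 6 − 5 = 1, and the invariant factors of ∂_1 are all 1, so H_0 = Z.
  H_1: rank ker ∂_1 − rank ∂_2 = (15 − 5) − 10 = 0, and ∂_2 has invariant factor 2 > 1, so H_1 = Z_2.
  H_2: rank ker ∂_2 − rank ∂_3 = (10 − 10) − 0 = 0, and there is no ∂_3, so H_2 = 0.

As a check, the Euler characteristic is 6 − 15 + 10 = 1, which agrees with 1 − 0 + 0 = 1.
(K is a triangulation of the real projective plane RP^2.)

Hence the Betti numbers are b_0 = 1, b_1 = 0, b_2 = 0.

b_0 = 1, b_1 = 0, b_2 = 0.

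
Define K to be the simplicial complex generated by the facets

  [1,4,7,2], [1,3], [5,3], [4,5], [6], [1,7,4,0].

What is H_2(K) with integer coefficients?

Take the total order 0 < 1 < 2 < 3 < 4 < 5 < 6 < 7 on the vertex set. Then K (dimension 3) consists of the simplices:

  0-simplices (8): [0], [1], [2], [3], [4], [5], [6], [7]
  1-simplices (12): [0,1], [0,4], [0,7], [1,2], [1,3], [1,4], [1,7], [2,4], [2,7], [3,5], [4,5], [4,7]
  2-simplices (7): [0,1,4], [0,1,7], [0,4,7], [1,2,4], [1,2,7], [1,4,7], [2,4,7]
  3-simplices (2): [0,1,4,7], [1,2,4,7]

giving chain groups C_0 ≅ Z^8, C_1 ≅ Z^12, C_2 ≅ Z^7, C_3 ≅ Z^2.

Boundary ∂_1: C_1 → C_0 sends each edge [p,q] (with p < q) to q − p. For instance
  ∂[1,4] = [4] − [1].
As a 8×12 matrix over Z this has rank 6, with invariant factors (1,1,1,1,1,1).

∂_2: C_2 → C_1 acts by ∂[p,q,r] = [q,r] − [p,r] + [p,q]. For instance
  ∂[1,4,7] = [4,7] − [1,7] + [1,4],
  ∂[2,4,7] = [4,7] − [2,7] + [2,4].
The 12×7 boundary matrix has rank 5 and Smith normal form diag(1,1,1,1,1).

The boundary map ∂_3: C_3 → C_2 sends each 3-simplex σ to the alternating sum Σ_i (−1)^i (σ with its i-th vertex removed). For instance
  ∂[1,2,4,7] = [2,4,7] − [1,4,7] + [1,2,7] − [1,2,4],
  ∂[0,1,4,7] = [1,4,7] − [0,4,7] + [0,1,7] − [0,1,4].
The resulting 7×2 matrix has rank 2, and its Smith normal form has invariant factors (1,1).

From H_k ≅ ker(∂_k) / im(∂_{k+1}) we obtain:

  H_2: rank ker ∂_2 − rank ∂_3 = (7 − 5) − 2 = 0, and the invariant factors of ∂_3 are all 1, so H_2 ≅ 0.

H_2 ≅ 0.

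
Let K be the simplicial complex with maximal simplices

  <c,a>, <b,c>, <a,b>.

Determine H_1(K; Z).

We work with the vertex ordering a < b < c. The simplices of K, each written with vertices in increasing order, are:

  0-simplices (3): a, b, c
  1-simplices (3): ab, ac, bc

giving chain groups C_0 ≅ Z^3, C_1 ≅ Z^3.

Boundary ∂_1: C_1 → C_0 maps an edge to its endpoints' difference, ∂[p,q] = q − p. For instance
  ∂bc = c − b.
The 3×3 boundary matrix has rank 2 and Smith normal form diag(1,1).

Reading off H_k = ker ∂_k / im ∂_{k+1}:

  H_1: rank ker ∂_1 − rank ∂_2 = (3 − 2) − 0 = 1, and there is no ∂_2, so H_1 = Z.

H_1 ≅ Z.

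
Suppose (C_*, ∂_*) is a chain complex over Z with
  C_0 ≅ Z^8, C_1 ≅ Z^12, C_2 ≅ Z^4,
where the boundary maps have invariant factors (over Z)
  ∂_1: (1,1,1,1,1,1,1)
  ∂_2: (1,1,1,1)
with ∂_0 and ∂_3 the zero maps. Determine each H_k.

H_0 = Z,  H_1 = Z,  H_2 = 0.

H_0: b_0 = 8 − 0 − 7 = 1; torsion from ∂_1 factors > 1: none. So H_0 = Z.
H_1: b_1 = 12 − 7 − 4 = 1; torsion from ∂_2 factors > 1: none. So H_1 = Z.
H_2: b_2 = 4 − 4 − 0 = 0; torsion from ∂_3 factors > 1: none. So H_2 = 0.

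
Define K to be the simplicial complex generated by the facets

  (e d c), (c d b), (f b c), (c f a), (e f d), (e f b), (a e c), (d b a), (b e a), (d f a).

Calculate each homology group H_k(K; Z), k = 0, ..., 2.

Order the vertices as a < b < c < d < e < f. Listing each simplex with vertices in this order, K has dimension 2 with simplices:

  0-simplices (6): a, b, c, d, e, f
  1-simplices (15): ab, ac, ad, ae, af, bc, bd, be, bf, cd, ce, cf, de, df, ef
  2-simplices (10): abd, abe, ace, acf, adf, bcd, bcf, bef, cde, def

so the chain groups are C_0 ≅ Z^6, C_1 ≅ Z^15, C_2 ≅ Z^10.

∂_1: C_1 → C_0 is given by ∂[p,q] = [q] − [p]. For instance
  ∂ab = b − a.
The resulting 6×15 matrix has rank 5, and its Smith normal form has invariant factors (1,1,1,1,1).

The boundary map ∂_2: C_2 → C_1 sends each 2-simplex [p,q,r] to [q,r] − [p,r] + [p,q]. For instance
  ∂bef = ef − bf + be,
  ∂def = ef − df + de.
The 15×10 boundary matrix has rank 10 and Smith normal form diag(1,1,1,1,1,1,1,1,1,2).

Reading off H_k = ker ∂_k / im ∂_{k+1}:

  H_0: rank C_0 − rank ∂_1 = 6 − 5 = 1, and the invariant factors of ∂_1 are all 1, so H_0 = Z.
  H_1: rank ker ∂_1 − rank ∂_2 = (15 − 5) − 10 = 0, and ∂_2 has invariant factor 2 > 1, so H_1 = Z/2.
  H_2: rank ker ∂_2 − rank ∂_3 = (10 − 10) − 0 = 0, and there is no ∂_3, so H_2 = 0.

(K is a triangulation of the real projective plane RP^2.)

H_0 = Z,  H_1 = Z/2,  H_2 = 0.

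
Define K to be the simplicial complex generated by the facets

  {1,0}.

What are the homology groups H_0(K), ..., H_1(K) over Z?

Take the total order 0 < 1 on the vertex set. Then K (dimension 1) consists of the simplices:

  0-simplices (2): [0], [1]
  1-simplices (1): [0,1]

so the chain groups are C_0 ≅ Z^2, C_1 ≅ Z^1.

Boundary ∂_1: C_1 → C_0 maps an edge to its endpoints' difference, ∂[p,q] = q − p.
The 2×1 boundary matrix has rank 1 and Smith normal form diag(1).

Now H_k = ker ∂_k / im ∂_{k+1}, so:

  H_0: rank C_0 − rank ∂_1 = 2 − 1 = 1, and the invariant factors of ∂_1 are all 1, so H_0 = Z.
  H_1: rank ker ∂_1 − rank ∂_2 = (1 − 1) − 0 = 0, and there is no ∂_2, so H_1 = 0.

As a check, the Euler characteristic is 2 − 1 = 1, which agrees with 1 − 0 = 1.
(K is a triangulation of the 1-simplex.)

H_0 = Z,  H_1 = 0.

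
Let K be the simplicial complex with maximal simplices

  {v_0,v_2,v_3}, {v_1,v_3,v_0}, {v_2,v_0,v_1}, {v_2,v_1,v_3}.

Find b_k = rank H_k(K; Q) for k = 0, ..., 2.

We work with the vertex ordering v_0 < v_1 < v_2 < v_3. The simplices of K, each written with vertices in increasing order, are:

  0-simplices (4): [v_0], [v_1], [v_2], [v_3]
  1-simplices (6): [v_0,v_1], [v_0,v_2], [v_0,v_3], [v_1,v_2], [v_1,v_3], [v_2,v_3]
  2-simplices (4): [v_0,v_1,v_2], [v_0,v_1,v_3], [v_0,v_2,v_3], [v_1,v_2,v_3]

so the chain groups are C_0 ≅ Z^4, C_1 ≅ Z^6, C_2 ≅ Z^4.

The boundary map ∂_1: C_1 → C_0 maps an edge to its endpoints' difference, ∂[p,q] = q − p. For instance
  ∂[v_0,v_1] = [v_1] − [v_0].
This gives a 4×6 integer matrix of rank 3; reducing to Smith normal form yields diagonal entries (1,1,1).

Boundary ∂_2: C_2 → C_1 acts by ∂[p,q,r] = [q,r] − [p,r] + [p,q]. For instance
  ∂[v_1,v_2,v_3] = [v_2,v_3] − [v_1,v_3] + [v_1,v_2],
  ∂[v_0,v_1,v_3] = [v_1,v_3] − [v_0,v_3] + [v_0,v_1].
The 6×4 boundary matrix has rank 3 and Smith normal form diag(1,1,1).

Now H_k = ker ∂_k / im ∂_{k+1}, so:

  H_0: rank C_0 − rank ∂_1 = 4 − 3 = 1, and the invariant factors of ∂_1 are all 1, so H_0 ≅ Z.
  H_1: rank ker ∂_1 − rank ∂_2 = (6 − 3) − 3 = 0, and the invariant factors of ∂_2 are all 1, so H_1 ≅ 0.
  H_2: rank ker ∂_2 − rank ∂_3 = (4 − 3) − 0 = 1, and there is no ∂_3, so H_2 ≅ Z.

Hence the Betti numbers are b_0 = 1, b_1 = 0, b_2 = 1.

b_0 = 1, b_1 = 0, b_2 = 1.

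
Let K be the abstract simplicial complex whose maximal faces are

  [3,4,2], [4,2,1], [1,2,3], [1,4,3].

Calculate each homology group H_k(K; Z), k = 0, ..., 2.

Fix the vertex order 1 < 2 < 3 < 4 and write every simplex with vertices in increasing order. Then dim K = 2 and the simplices of K are:

  0-simplices (4): [1], [2], [3], [4]
  1-simplices (6): [1,2], [1,3], [1,4], [2,3], [2,4], [3,4]
  2-simplices (4): [1,2,3], [1,2,4], [1,3,4], [2,3,4]

giving chain groups C_0 ≅ Z^4, C_1 ≅ Z^6, C_2 ≅ Z^4.

The boundary map ∂_1: C_1 → C_0 is given by ∂[p,q] = [q] − [p].
This gives a 4×6 integer matrix of rank 3; reducing to Smith normal form yields diagonal entries (1,1,1).

∂_2: C_2 → C_1 maps a triangle to the signed sum of its edges. For instance
  ∂[1,3,4] = [3,4] − [1,4] + [1,3],
  ∂[2,3,4] = [3,4] − [2,4] + [2,3].
The resulting 6×4 matrix has rank 3, and its Smith normal form has invariant factors (1,1,1).

Reading off H_k = ker ∂_k / im ∂_{k+1}:

  H_0: rank C_0 − rank ∂_1 = 4 − 3 = 1, and the invariant factors of ∂_1 are all 1, so H_0 ≅ Z.
  H_1: rank ker ∂_1 − rank ∂_2 = (6 − 3) − 3 = 0, and the invariant factors of ∂_2 are all 1, so H_1 ≅ 0.
  H_2: rank ker ∂_2 − rank ∂_3 = (4 − 3) − 0 = 1, and there is no ∂_3, so H_2 ≅ Z.

As a check, the Euler characteristic is 4 − 6 + 4 = 2, which agrees with 1 − 0 + 1 = 2.

H_0 = Z,  H_1 = 0,  H_2 = Z.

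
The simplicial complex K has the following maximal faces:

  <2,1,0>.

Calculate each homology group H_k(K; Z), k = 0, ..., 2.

We work with the vertex ordering 0 < 1 < 2. The simplices of K, each written with vertices in increasing order, are:

  0-simplices (3): [0], [1], [2]
  1-simplices (3): [0,1], [0,2], [1,2]
  2-simplices (1): [0,1,2]

Hence C_0 ≅ Z^3, C_1 ≅ Z^3, C_2 ≅ Z^1.

∂_1: C_1 → C_0 maps an edge to its endpoints' difference, ∂[p,q] = q − p. For instance
  ∂[1,2] = [2] − [1].
As a 3×3 matrix over Z this has rank 2, with invariant factors (1,1).

∂_2: C_2 → C_1 maps a triangle to the signed sum of its edges. For instance
  ∂[0,1,2] = [1,2] − [0,2] + [0,1].
The 3×1 boundary matrix has rank 1 and Smith normal form diag(1).

From H_k ≅ ker(∂_k) / im(∂_{k+1}) we obtain:

  H_0: rank C_0 − rank ∂_1 = 3 − 2 = 1, and the invariant factors of ∂_1 are all 1, so H_0 = Z.
  H_1: rank ker ∂_1 − rank ∂_2 = (3 − 2) − 1 = 0, and the invariant factors of ∂_2 are all 1, so H_1 = 0.
  H_2: rank ker ∂_2 − rank ∂_3 = (1 − 1) − 0 = 0, and there is no ∂_3, so H_2 = 0.

As a check, the Euler characteristic is 3 − 3 + 1 = 1, which agrees with 1 − 0 + 0 = 1.
(K is a triangulation of the 2-simplex.)

H_0 = Z,  H_1 = 0,  H_2 = 0.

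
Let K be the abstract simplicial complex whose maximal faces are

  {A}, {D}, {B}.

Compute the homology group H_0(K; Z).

K has 3 vertices.
rank ∂_0 = 0, rank ∂_1 = 0 ⇒ b_0 = 3 − 0 − 0 = 3. So H_0 ≅ Z^3.

H_0 ≅ Z^3.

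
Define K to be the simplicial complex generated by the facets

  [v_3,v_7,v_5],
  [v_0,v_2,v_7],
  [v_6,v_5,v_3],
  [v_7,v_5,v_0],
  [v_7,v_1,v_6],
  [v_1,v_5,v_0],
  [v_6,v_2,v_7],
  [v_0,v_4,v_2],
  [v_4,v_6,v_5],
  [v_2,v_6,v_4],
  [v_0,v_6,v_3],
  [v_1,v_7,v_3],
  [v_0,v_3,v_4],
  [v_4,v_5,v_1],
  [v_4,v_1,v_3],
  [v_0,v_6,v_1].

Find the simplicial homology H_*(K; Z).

Take the total order v_0 < v_1 < v_2 < v_3 < v_4 < v_5 < v_6 < v_7 on the vertex set. Then K (dimension 2) consists of the simplices:

  0-simplices (8): [v_0], [v_1], [v_2], [v_3], [v_4], [v_5], [v_6], [v_7]
  1-simplices (24): (24 of them)
  2-simplices (16): (16 of them)

so the chain groups are C_0 ≅ Z^8, C_1 ≅ Z^24, C_2 ≅ Z^16.

∂_1: C_1 → C_0 is given by ∂[p,q] = [q] − [p]. For instance
  ∂[v_3,v_7] = [v_7] − [v_3].
This gives a 8×24 integer matrix of rank 7; reducing to Smith normal form yields diagonal entries (1,1,1,1,1,1,1).

The boundary map ∂_2: C_2 → C_1 sends each 2-simplex [p,q,r] to [q,r] − [p,r] + [p,q]. For instance
  ∂[v_0,v_1,v_6] = [v_1,v_6] − [v_0,v_6] + [v_0,v_1],
  ∂[v_3,v_5,v_7] = [v_5,v_7] − [v_3,v_7] + [v_3,v_5].
This gives a 24×16 integer matrix of rank 15; reducing to Smith normal form yields diagonal entries (1,1,1,1,1,1,1,1,1,1,1,1,1,1,1).

Reading off H_k = ker ∂_k / im ∂_{k+1}:

  H_0: rank C_0 − rank ∂_1 = 8 − 7 = 1, and the invariant factors of ∂_1 are all 1, so H_0 = Z.
  H_1: rank ker ∂_1 − rank ∂_2 = (24 − 7) − 15 = 2, and the invariant factors of ∂_2 are all 1, so H_1 = Z^2.
  H_2: rank ker ∂_2 − rank ∂_3 = (16 − 15) − 0 = 1, and there is no ∂_3, so H_2 = Z.

As a check, the Euler characteristic is 8 − 24 + 16 = 0, which agrees with 1 − 2 + 1 = 0.

H_0 = Z,  H_1 = Z^2,  H_2 = Z.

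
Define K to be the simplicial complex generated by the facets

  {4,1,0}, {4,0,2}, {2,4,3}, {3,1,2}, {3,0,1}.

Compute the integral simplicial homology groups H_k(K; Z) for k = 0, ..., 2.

H_0 ≅ Z,  H_1 ≅ Z,  H_2 = 0.

We work with the vertex ordering 0 < 1 < 2 < 3 < 4. The simplices of K, each written with vertices in increasing order, are:

  0-simplices (5): [0], [1], [2], [3], [4]
  1-simplices (10): [0,1], [0,2], [0,3], [0,4], [1,2], [1,3], [1,4], [2,3], [2,4], [3,4]
  2-simplices (5): [0,1,3], [0,1,4], [0,2,4], [1,2,3], [2,3,4]

giving chain groups C_0 ≅ Z^5, C_1 ≅ Z^10, C_2 ≅ Z^5.

∂_1: C_1 → C_0 sends each edge [p,q] (with p < q) to q − p. For instance
  ∂[2,4] = [4] − [2].
The 5×10 boundary matrix has rank 4 and Smith normal form diag(1,1,1,1).

Boundary ∂_2: C_2 → C_1 acts by ∂[p,q,r] = [q,r] − [p,r] + [p,q]. For instance
  ∂[1,2,3] = [2,3] − [1,3] + [1,2],
  ∂[0,2,4] = [2,4] − [0,4] + [0,2].
This gives a 10×5 integer matrix of rank 5; reducing to Smith normal form yields diagonal entries (1,1,1,1,1).

From H_k ≅ ker(∂_k) / im(∂_{k+1}) we obtain:

  H_0: rank C_0 − rank ∂_1 = 5 − 4 = 1, and the invariant factors of ∂_1 are all 1, so H_0 = Z.
  H_1: rank ker ∂_1 − rank ∂_2 = (10 − 4) − 5 = 1, and the invariant factors of ∂_2 are all 1, so H_1 = Z.
  H_2: rank ker ∂_2 − rank ∂_3 = (5 − 5) − 0 = 0, and there is no ∂_3, so H_2 = 0.

(K is a triangulation of the Möbius band.)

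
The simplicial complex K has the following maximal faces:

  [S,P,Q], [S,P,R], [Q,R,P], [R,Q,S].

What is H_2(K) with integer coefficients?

Order the vertices as P < Q < R < S. Listing each simplex with vertices in this order, K has dimension 2 with simplices:

  0-simplices (4): P, Q, R, S
  1-simplices (6): PQ, PR, PS, QR, QS, RS
  2-simplices (4): PQR, PQS, PRS, QRS

giving chain groups C_0 ≅ Z^4, C_1 ≅ Z^6, C_2 ≅ Z^4.

∂_1: C_1 → C_0 sends each edge [p,q] (with p < q) to q − p. For instance
  ∂QR = R − Q.
The resulting 4×6 matrix has rank 3, and its Smith normal form has invariant factors (1,1,1).

Boundary ∂_2: C_2 → C_1 sends each 2-simplex [p,q,r] to [q,r] − [p,r] + [p,q]. For instance
  ∂PRS = RS − PS + PR,
  ∂PQS = QS − PS + PQ.
This gives a 6×4 integer matrix of rank 3; reducing to Smith normal form yields diagonal entries (1,1,1).

Reading off H_k = ker ∂_k / im ∂_{k+1}:

  H_2: rank ker ∂_2 − rank ∂_3 = (4 − 3) − 0 = 1, and there is no ∂_3, so H_2 = Z.

H_2 = Z.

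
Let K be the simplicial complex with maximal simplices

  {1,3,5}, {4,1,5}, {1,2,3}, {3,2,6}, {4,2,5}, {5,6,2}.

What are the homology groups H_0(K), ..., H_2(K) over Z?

We work with the vertex ordering 1 < 2 < 3 < 4 < 5 < 6. The simplices of K, each written with vertices in increasing order, are:

  0-simplices (6): [1], [2], [3], [4], [5], [6]
  1-simplices (12): [1,2], [1,3], [1,4], [1,5], [2,3], [2,4], [2,5], [2,6], [3,5], [3,6], [4,5], [5,6]
  2-simplices (6): [1,2,3], [1,3,5], [1,4,5], [2,3,6], [2,4,5], [2,5,6]

giving chain groups C_0 ≅ Z^6, C_1 ≅ Z^12, C_2 ≅ Z^6.

∂_1: C_1 → C_0 sends each edge [p,q] (with p < q) to q − p.
This gives a 6×12 integer matrix of rank 5; reducing to Smith normal form yields diagonal entries (1,1,1,1,1).

The boundary map ∂_2: C_2 → C_1 sends each 2-simplex [p,q,r] to [q,r] − [p,r] + [p,q]. For instance
  ∂[1,4,5] = [4,5] − [1,5] + [1,4],
  ∂[2,4,5] = [4,5] − [2,5] + [2,4].
This gives a 12×6 integer matrix of rank 6; reducing to Smith normal form yields diagonal entries (1,1,1,1,1,1).

Reading off H_k = ker ∂_k / im ∂_{k+1}:

  H_0: rank C_0 − rank ∂_1 = 6 − 5 = 1, and the invariant factors of ∂_1 are all 1, so H_0 ≅ Z.
  H_1: rank ker ∂_1 − rank ∂_2 = (12 − 5) − 6 = 1, and the invariant factors of ∂_2 are all 1, so H_1 ≅ Z.
  H_2: rank ker ∂_2 − rank ∂_3 = (6 − 6) − 0 = 0, and there is no ∂_3, so H_2 ≅ 0.

As a check, the Euler characteristic is 6 − 12 + 6 = 0, which agrees with 1 − 1 + 0 = 0.

H_0 ≅ Z,  H_1 ≅ Z,  H_2 = 0.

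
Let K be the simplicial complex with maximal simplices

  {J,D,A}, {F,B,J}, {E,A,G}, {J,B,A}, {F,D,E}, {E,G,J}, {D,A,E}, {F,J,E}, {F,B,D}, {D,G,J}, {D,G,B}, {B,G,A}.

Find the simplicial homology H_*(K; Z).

K has 7 vertices, 18 edges, 12 triangles.
rank ∂_0 = 0, rank ∂_1 = 6 ⇒ b_0 = 7 − 0 − 6 = 1; all invariant factors of ∂_1 are 1 so no torsion. So H_0 = Z.
rank ∂_1 = 6, rank ∂_2 = 12 ⇒ b_1 = 18 − 6 − 12 = 0; ∂_2 has invariant factor(s) [2] giving torsion. So H_1 = Z/2Z.
rank ∂_2 = 12, rank ∂_3 = 0 ⇒ b_2 = 12 − 12 − 0 = 0. So H_2 = 0.

H_0 ≅ Z,  H_1 ≅ Z/2Z,  H_2 = 0.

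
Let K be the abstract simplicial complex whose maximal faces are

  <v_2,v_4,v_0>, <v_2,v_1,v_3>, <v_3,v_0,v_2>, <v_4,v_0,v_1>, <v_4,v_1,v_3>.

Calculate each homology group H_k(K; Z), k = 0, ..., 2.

H_0 ≅ Z,  H_1 ≅ Z,  H_2 = 0.

Order the vertices as v_0 < v_1 < v_2 < v_3 < v_4. Listing each simplex with vertices in this order, K has dimension 2 with simplices:

  0-simplices (5): [v_0], [v_1], [v_2], [v_3], [v_4]
  1-simplices (10): [v_0,v_1], [v_0,v_2], [v_0,v_3], [v_0,v_4], [v_1,v_2], [v_1,v_3], [v_1,v_4], [v_2,v_3], [v_2,v_4], [v_3,v_4]
  2-simplices (5): [v_0,v_1,v_4], [v_0,v_2,v_3], [v_0,v_2,v_4], [v_1,v_2,v_3], [v_1,v_3,v_4]

giving chain groups C_0 ≅ Z^5, C_1 ≅ Z^10, C_2 ≅ Z^5.

The boundary map ∂_1: C_1 → C_0 maps an edge to its endpoints' difference, ∂[p,q] = q − p. For instance
  ∂[v_0,v_3] = [v_3] − [v_0].
As a 5×10 matrix over Z this has rank 4, with invariant factors (1,1,1,1).

The boundary map ∂_2: C_2 → C_1 acts by ∂[p,q,r] = [q,r] − [p,r] + [p,q]. For instance
  ∂[v_0,v_2,v_4] = [v_2,v_4] − [v_0,v_4] + [v_0,v_2],
  ∂[v_0,v_2,v_3] = [v_2,v_3] − [v_0,v_3] + [v_0,v_2].
The resulting 10×5 matrix has rank 5, and its Smith normal form has invariant factors (1,1,1,1,1).

Reading off H_k = ker ∂_k / im ∂_{k+1}:

  H_0: rank C_0 − rank ∂_1 = 5 − 4 = 1, and the invariant factors of ∂_1 are all 1, so H_0 = Z.
  H_1: rank ker ∂_1 − rank ∂_2 = (10 − 4) − 5 = 1, and the invariant factors of ∂_2 are all 1, so H_1 = Z.
  H_2: rank ker ∂_2 − rank ∂_3 = (5 − 5) − 0 = 0, and there is no ∂_3, so H_2 = 0.

As a check, the Euler characteristic is 5 − 10 + 5 = 0, which agrees with 1 − 1 + 0 = 0.
(K is a triangulation of the Möbius band.)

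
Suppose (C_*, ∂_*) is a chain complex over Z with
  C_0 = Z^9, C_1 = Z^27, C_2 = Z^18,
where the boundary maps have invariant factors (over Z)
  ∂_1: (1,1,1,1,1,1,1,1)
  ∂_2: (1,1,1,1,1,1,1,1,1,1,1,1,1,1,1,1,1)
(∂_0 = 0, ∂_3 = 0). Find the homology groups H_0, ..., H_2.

H_0: b_0 = 9 − 0 − 8 = 1; torsion from ∂_1 factors > 1: none. So H_0 ≅ Z.
H_1: b_1 = 27 − 8 − 17 = 2; torsion from ∂_2 factors > 1: none. So H_1 ≅ Z^2.
H_2: b_2 = 18 − 17 − 0 = 1; torsion from ∂_3 factors > 1: none. So H_2 ≅ Z.

H_0 ≅ Z,  H_1 ≅ Z^2,  H_2 ≅ Z.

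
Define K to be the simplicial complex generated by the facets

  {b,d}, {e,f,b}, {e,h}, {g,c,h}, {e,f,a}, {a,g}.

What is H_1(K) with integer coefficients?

Fix the vertex order a < b < c < d < e < f < g < h and write every simplex with vertices in increasing order. Then dim K = 2 and the simplices of K are:

  0-simplices (8): a, b, c, d, e, f, g, h
  1-simplices (11): ae, af, ag, bd, be, bf, cg, ch, ef, eh, gh
  2-simplices (3): aef, bef, cgh

giving chain groups C_0 ≅ Z^8, C_1 ≅ Z^11, C_2 ≅ Z^3.

Boundary ∂_1: C_1 → C_0 is given by ∂[p,q] = [q] − [p]. For instance
  ∂bd = d − b.
The resulting 8×11 matrix has rank 7, and its Smith normal form has invariant factors (1,1,1,1,1,1,1).

Boundary ∂_2: C_2 → C_1 maps a triangle to the signed sum of its edges. For instance
  ∂cgh = gh − ch + cg,
  ∂aef = ef − af + ae.
The 11×3 boundary matrix has rank 3 and Smith normal form diag(1,1,1).

Computing H_k = (kernel of ∂_k) / (image of ∂_{k+1}):

  H_1: rank ker ∂_1 − rank ∂_2 = (11 − 7) − 3 = 1, and the invariant factors of ∂_2 are all 1, so H_1 = Z.

H_1 ≅ Z.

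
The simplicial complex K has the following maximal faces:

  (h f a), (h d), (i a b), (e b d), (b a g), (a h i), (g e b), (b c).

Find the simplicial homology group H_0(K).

We work with the vertex ordering a < b < c < d < e < f < g < h < i. The simplices of K, each written with vertices in increasing order, are:

  0-simplices (9): a, b, c, d, e, f, g, h, i
  1-simplices (15): ab, af, ag, ah, ai, bc, bd, be, bg, bi, de, dh, eg, fh, hi
  2-simplices (6): abg, abi, afh, ahi, bde, beg

giving chain groups C_0 ≅ Z^9, C_1 ≅ Z^15, C_2 ≅ Z^6.

∂_1: C_1 → C_0 maps an edge to its endpoints' difference, ∂[p,q] = q − p. For instance
  ∂dh = h − d.
This gives a 9×15 integer matrix of rank 8; reducing to Smith normal form yields diagonal entries (1,1,1,1,1,1,1,1).

Boundary ∂_2: C_2 → C_1 acts by ∂[p,q,r] = [q,r] − [p,r] + [p,q]. For instance
  ∂bde = de − be + bd,
  ∂abi = bi − ai + ab.
The 15×6 boundary matrix has rank 6 and Smith normal form diag(1,1,1,1,1,1).

From H_k ≅ ker(∂_k) / im(∂_{k+1}) we obtain:

  H_0: rank C_0 − rank ∂_1 = 9 − 8 = 1, and the invariant factors of ∂_1 are all 1, so H_0 = Z.

H_0 = Z.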